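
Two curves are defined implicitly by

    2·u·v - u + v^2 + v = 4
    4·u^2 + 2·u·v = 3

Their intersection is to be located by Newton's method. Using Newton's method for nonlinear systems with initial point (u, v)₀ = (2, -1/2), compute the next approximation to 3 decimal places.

(0.868, 0.996)

At (2, -1/2): F = (-8.250, 11.000).
Jacobian J = [[2·v - 1, 2·u + 2·v + 1], [8·u + 2·v, 2·u]].
At the point, J = [[-2.000, 4.000], [15.000, 4.000]] (det J = -68.000).
Solving J·Δ = −F gives Δ = (-1.132, 1.496).
Then the next iterate is (u, v)₁ = (0.868, 0.996).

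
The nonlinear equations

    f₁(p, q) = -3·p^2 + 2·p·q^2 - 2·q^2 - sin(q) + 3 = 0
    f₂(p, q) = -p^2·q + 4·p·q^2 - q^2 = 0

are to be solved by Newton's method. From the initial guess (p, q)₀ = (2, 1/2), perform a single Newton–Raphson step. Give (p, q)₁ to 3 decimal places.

(1.201, 0.317)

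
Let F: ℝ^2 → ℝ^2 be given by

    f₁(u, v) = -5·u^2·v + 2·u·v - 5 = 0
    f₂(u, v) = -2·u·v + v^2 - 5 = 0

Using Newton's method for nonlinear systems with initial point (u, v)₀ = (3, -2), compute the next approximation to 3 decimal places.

At (3, -2): F = (73.000, 11.000).
Jacobian J = [[-10·u·v + 2·v, -5·u^2 + 2·u], [-2·v, -2·u + 2·v]].
At the point, J = [[56.000, -39.000], [4.000, -10.000]] (det J = -404.000).
Solving J·Δ = −F gives Δ = (-0.745, 0.802).
Then the next iterate is (u, v)₁ = (2.255, -1.198).

(2.255, -1.198)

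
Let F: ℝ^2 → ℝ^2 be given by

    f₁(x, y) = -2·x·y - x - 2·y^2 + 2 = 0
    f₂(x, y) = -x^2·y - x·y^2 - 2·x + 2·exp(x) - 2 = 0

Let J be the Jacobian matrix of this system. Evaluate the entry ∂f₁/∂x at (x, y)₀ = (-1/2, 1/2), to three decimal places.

-2.000

∂f₁/∂x = -2·y - 1.
At (-1/2, 1/2) this is -2.000.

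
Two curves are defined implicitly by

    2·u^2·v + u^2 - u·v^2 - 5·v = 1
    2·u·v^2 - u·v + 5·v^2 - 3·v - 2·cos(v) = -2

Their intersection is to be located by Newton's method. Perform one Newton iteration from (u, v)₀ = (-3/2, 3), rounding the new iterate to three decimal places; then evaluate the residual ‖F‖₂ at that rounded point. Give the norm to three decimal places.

At (-3/2, 3): F = (13.250, 17.47998).
Jacobian J = [[4·u·v + 2·u - v^2, 2·u^2 - 2·u·v - 5], [2·v^2 - v, 4·u·v - u + 10·v + 2·sin(v) - 3]].
At the point, J = [[-30.000, 8.500], [15.000, 10.78224]] (det J = -450.96720).
Solving J·Δ = −F gives Δ = (-0.013, -1.604).
Then the next iterate is (u, v)₁ = (-1.513, 1.396).
Re-evaluating at (-1.513, 1.396): F = (3.64909, 3.42330), so ‖F‖₂ = 5.003.

5.003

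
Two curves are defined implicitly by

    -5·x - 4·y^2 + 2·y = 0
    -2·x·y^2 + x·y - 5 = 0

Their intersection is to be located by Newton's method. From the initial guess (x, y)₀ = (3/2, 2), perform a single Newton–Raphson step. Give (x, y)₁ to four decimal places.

At (3/2, 2): F = (-19.5000, -14.0000).
Jacobian J = [[-5, -8·y + 2], [-2·y^2 + y, -4·x·y + x]].
At the point, J = [[-5.0000, -14.0000], [-6.0000, -10.5000]] (det J = -31.5000).
Solving J·Δ = −F gives Δ = (0.2778, -1.4921).
Then the next iterate is (x, y)₁ = (1.7778, 0.5079).

(1.7778, 0.5079)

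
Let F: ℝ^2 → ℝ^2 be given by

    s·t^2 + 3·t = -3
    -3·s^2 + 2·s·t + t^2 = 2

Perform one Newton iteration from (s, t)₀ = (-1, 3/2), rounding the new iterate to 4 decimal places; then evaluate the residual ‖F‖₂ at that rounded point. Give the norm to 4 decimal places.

2635.7804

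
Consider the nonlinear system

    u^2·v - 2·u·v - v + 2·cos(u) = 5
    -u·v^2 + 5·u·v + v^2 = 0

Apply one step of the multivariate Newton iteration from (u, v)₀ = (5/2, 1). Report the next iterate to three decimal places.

At (5/2, 1): F = (-6.35229, 11.000).
Jacobian J = [[2·u·v - 2·v - 2·sin(u), u^2 - 2·u - 1], [-v^2 + 5·v, -2·u·v + 5·u + 2·v]].
At the point, J = [[1.80306, 0.250], [4.000, 9.500]] (det J = 16.12903).
Solving J·Δ = −F gives Δ = (3.912, -2.805).
Then the next iterate is (u, v)₁ = (6.412, -1.805).

(6.412, -1.805)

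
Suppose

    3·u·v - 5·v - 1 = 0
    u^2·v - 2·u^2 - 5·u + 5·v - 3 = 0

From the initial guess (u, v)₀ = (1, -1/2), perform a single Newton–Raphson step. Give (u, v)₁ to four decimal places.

(0.1034, 0.1724)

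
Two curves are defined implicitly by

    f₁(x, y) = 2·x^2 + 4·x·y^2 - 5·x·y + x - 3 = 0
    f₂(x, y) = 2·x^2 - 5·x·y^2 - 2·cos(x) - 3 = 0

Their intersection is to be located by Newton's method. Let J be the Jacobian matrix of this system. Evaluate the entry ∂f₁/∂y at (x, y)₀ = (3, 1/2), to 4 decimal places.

-3.0000

∂f₁/∂y = 8·x·y - 5·x.
At (3, 1/2) this is -3.0000.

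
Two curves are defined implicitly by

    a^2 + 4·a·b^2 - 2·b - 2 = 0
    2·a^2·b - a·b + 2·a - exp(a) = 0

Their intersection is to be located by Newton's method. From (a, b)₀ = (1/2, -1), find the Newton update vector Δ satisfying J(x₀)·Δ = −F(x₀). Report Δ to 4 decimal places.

At (1/2, -1): F = (2.2500, -0.648721).
Jacobian J = [[2·a + 4·b^2, 8·a·b - 2], [4·a·b - b - exp(a) + 2, 2·a^2 - a]].
At the point, J = [[5.0000, -6.0000], [-0.648721, 0.0000]] (det J = -3.892328).
Solving J·Δ = −F gives Δ = (-1.0000, -0.4583).

(-1.0000, -0.4583)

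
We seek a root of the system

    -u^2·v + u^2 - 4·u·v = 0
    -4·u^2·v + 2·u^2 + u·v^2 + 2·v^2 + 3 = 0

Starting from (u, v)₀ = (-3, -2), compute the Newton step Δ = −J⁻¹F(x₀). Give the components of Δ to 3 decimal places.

(0.744, 1.480)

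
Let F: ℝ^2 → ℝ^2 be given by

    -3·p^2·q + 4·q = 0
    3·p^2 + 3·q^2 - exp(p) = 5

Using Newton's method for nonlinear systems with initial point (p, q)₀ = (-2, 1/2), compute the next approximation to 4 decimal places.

(-1.3814, 0.4639)

At (-2, 1/2): F = (-4.0000, 7.614665).
Jacobian J = [[-6·p·q, -3·p^2 + 4], [6·p - exp(p), 6·q]].
At the point, J = [[6.0000, -8.0000], [-12.135335, 3.0000]] (det J = -79.082682).
Solving J·Δ = −F gives Δ = (0.6186, -0.0361).
Then the next iterate is (p, q)₁ = (-1.3814, 0.4639).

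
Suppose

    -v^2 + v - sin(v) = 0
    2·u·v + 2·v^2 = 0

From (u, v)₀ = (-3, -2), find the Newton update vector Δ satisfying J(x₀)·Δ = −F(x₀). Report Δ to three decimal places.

(1.710, 0.940)

At (-3, -2): F = (-5.09070, 20.000).
Jacobian J = [[0, -2·v - cos(v) + 1], [2·v, 2·u + 4·v]].
At the point, J = [[0.000, 5.41615], [-4.000, -14.000]] (det J = 21.66459).
Solving J·Δ = −F gives Δ = (1.710, 0.940).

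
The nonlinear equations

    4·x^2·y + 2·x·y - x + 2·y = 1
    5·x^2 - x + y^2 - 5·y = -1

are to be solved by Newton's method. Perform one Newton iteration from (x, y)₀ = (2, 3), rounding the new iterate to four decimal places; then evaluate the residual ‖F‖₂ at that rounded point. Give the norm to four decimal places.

18.1097

At (2, 3): F = (63.0000, 13.0000).
Jacobian J = [[8·x·y + 2·y - 1, 4·x^2 + 2·x + 2], [10·x - 1, 2·y - 5]].
At the point, J = [[53.0000, 22.0000], [19.0000, 1.0000]] (det J = -365.0000).
Solving J·Δ = −F gives Δ = (-0.6110, -1.3918).
Then the next iterate is (x, y)₁ = (1.3890, 1.6082).
Re-evaluating at (1.3890, 1.6082): F = (17.705916, 3.802912), so ‖F‖₂ = 18.1097.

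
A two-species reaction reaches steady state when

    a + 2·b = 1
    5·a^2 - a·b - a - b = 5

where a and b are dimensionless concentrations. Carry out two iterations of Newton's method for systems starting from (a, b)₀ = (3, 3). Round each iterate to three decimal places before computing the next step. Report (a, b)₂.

(1.162, -0.081)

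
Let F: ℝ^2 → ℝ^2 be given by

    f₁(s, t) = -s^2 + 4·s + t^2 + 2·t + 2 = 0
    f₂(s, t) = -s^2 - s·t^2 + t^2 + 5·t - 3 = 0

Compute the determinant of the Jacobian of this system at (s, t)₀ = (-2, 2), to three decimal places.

136.000

J = [[-2·s + 4, 2·t + 2], [-2·s - t^2, -2·s·t + 2·t + 5]].
At the point, J = [[8.000, 6.000], [0.000, 17.000]].
det J = 136.000.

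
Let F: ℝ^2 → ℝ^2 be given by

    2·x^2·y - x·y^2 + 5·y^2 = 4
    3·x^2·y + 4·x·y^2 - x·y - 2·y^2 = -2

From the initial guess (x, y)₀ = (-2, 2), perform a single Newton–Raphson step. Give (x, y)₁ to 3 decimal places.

At (-2, 2): F = (40.000, -10.000).
Jacobian J = [[4·x·y - y^2, 2·x^2 - 2·x·y + 10·y], [6·x·y + 4·y^2 - y, 3·x^2 + 8·x·y - x - 4·y]].
At the point, J = [[-20.000, 36.000], [-10.000, -26.000]] (det J = 880.000).
Solving J·Δ = −F gives Δ = (0.773, -0.682).
Then the next iterate is (x, y)₁ = (-1.227, 1.318).

(-1.227, 1.318)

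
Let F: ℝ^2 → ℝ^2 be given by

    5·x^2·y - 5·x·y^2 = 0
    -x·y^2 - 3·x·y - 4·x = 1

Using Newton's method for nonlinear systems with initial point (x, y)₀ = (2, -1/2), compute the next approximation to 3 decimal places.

At (2, -1/2): F = (-12.500, -6.500).
Jacobian J = [[10·x·y - 5·y^2, 5·x^2 - 10·x·y], [-y^2 - 3·y - 4, -2·x·y - 3·x]].
At the point, J = [[-11.250, 30.000], [-2.750, -4.000]] (det J = 127.500).
Solving J·Δ = −F gives Δ = (-1.922, -0.304).
Then the next iterate is (x, y)₁ = (0.078, -0.804).

(0.078, -0.804)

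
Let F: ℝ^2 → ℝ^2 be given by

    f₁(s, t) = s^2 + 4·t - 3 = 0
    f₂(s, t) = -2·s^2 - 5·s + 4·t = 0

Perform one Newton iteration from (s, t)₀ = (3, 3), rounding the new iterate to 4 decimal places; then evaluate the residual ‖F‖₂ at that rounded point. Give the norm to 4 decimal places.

6.4287

At (3, 3): F = (18.0000, -21.0000).
Jacobian J = [[2·s, 4], [-4·s - 5, 4]].
At the point, J = [[6.0000, 4.0000], [-17.0000, 4.0000]] (det J = 92.0000).
Solving J·Δ = −F gives Δ = (-1.6957, -1.9565).
Then the next iterate is (s, t)₁ = (1.3043, 1.0435).
Re-evaluating at (1.3043, 1.0435): F = (2.875198, -5.749897), so ‖F‖₂ = 6.4287.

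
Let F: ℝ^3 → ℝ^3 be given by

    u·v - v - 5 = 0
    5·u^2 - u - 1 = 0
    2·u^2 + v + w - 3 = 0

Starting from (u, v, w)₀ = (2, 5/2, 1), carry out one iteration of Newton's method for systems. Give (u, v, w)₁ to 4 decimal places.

At (2, 5/2, 1): F = (-2.5000, 17.0000, 8.5000).
Jacobian J = [[v, u - 1, 0], [10·u - 1, 0, 0], [4·u, 1, 1]].
At the point, J = [[2.5000, 1.0000, 0.0000], [19.0000, 0.0000, 0.0000], [8.0000, 1.0000, 1.0000]] (det J = -19.0000).
Solving J·Δ = −F gives Δ = (-0.8947, 4.7368, -6.0789).
Then the next iterate is (u, v, w)₁ = (1.1053, 7.2368, -5.0789).

(1.1053, 7.2368, -5.0789)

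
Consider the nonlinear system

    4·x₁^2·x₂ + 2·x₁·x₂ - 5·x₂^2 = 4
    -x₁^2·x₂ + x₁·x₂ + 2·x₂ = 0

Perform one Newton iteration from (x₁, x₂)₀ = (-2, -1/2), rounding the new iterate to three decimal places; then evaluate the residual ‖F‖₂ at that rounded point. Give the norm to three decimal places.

7.781

At (-2, -1/2): F = (-11.250, 2.000).
Jacobian J = [[8·x₁·x₂ + 2·x₂, 4·x₁^2 + 2·x₁ - 10·x₂], [-2·x₁·x₂ + x₂, -x₁^2 + x₁ + 2]].
At the point, J = [[7.000, 17.000], [-2.500, -4.000]] (det J = 14.500).
Solving J·Δ = −F gives Δ = (-0.759, 0.974).
Then the next iterate is (x₁, x₂)₁ = (-2.759, 0.474).
Re-evaluating at (-2.759, 0.474): F = (6.69359, -3.96789), so ‖F‖₂ = 7.781.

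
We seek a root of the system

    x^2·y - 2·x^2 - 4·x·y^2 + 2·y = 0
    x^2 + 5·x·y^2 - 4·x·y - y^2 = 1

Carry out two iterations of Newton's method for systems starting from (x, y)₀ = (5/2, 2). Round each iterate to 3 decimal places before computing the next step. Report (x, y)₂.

At (5/2, 2): F = (-36.000, 31.250).
Jacobian J = [[2·x·y - 4·x - 4·y^2, x^2 - 8·x·y + 2], [2·x + 5·y^2 - 4·y, 10·x·y - 4·x - 2·y]].
At the point, J = [[-16.000, -31.750], [17.000, 36.000]] (det J = -36.250).
Solving J·Δ = −F gives Δ = (-8.381, 3.090).
Then the next iterate is (x, y)₁ = (-5.881, 5.090).
Round to (-5.881, 5.090) and repeat: F = (726.51338, -634.41246), J = [[-139.97698, 276.06048], [97.41850, -285.99890]].
Δ = (2.484, -1.372), so (x, y)₂ = (-3.397, 3.718).

(-3.397, 3.718)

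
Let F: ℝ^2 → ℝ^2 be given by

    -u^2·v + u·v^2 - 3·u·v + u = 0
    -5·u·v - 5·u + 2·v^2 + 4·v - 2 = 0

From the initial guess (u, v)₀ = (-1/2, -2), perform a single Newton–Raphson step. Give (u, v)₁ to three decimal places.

(0.244, -2.521)

At (-1/2, -2): F = (-5.000, -4.500).
Jacobian J = [[-2·u·v + v^2 - 3·v + 1, -u^2 + 2·u·v - 3·u], [-5·v - 5, -5·u + 4·v + 4]].
At the point, J = [[9.000, 3.250], [5.000, -1.500]] (det J = -29.750).
Solving J·Δ = −F gives Δ = (0.744, -0.521).
Then the next iterate is (u, v)₁ = (0.244, -2.521).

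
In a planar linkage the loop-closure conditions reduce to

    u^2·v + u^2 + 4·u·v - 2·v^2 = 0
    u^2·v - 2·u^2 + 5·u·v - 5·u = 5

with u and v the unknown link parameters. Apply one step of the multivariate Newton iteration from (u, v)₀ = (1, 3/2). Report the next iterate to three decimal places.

(0.689, 2.078)

At (1, 3/2): F = (4.000, -3.000).
Jacobian J = [[2·u·v + 2·u + 4·v, u^2 + 4·u - 4·v], [2·u·v - 4·u + 5·v - 5, u^2 + 5·u]].
At the point, J = [[11.000, -1.000], [1.500, 6.000]] (det J = 67.500).
Solving J·Δ = −F gives Δ = (-0.311, 0.578).
Then the next iterate is (u, v)₁ = (0.689, 2.078).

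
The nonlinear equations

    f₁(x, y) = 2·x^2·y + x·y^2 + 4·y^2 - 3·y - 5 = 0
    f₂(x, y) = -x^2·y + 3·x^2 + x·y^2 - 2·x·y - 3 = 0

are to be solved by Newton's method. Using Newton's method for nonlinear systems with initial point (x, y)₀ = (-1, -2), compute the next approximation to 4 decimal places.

At (-1, -2): F = (9.0000, -6.0000).
Jacobian J = [[4·x·y + y^2, 2·x^2 + 2·x·y + 8·y - 3], [-2·x·y + 6·x + y^2 - 2·y, -x^2 + 2·x·y - 2·x]].
At the point, J = [[12.0000, -13.0000], [-2.0000, 5.0000]] (det J = 34.0000).
Solving J·Δ = −F gives Δ = (0.9706, 1.5882).
Then the next iterate is (x, y)₁ = (-0.0294, -0.4118).

(-0.0294, -0.4118)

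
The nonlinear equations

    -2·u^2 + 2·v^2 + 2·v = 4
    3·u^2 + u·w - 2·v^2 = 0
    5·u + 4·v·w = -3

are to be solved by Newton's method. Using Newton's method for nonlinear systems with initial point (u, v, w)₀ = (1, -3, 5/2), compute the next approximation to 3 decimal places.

At (1, -3, 5/2): F = (6.000, -12.500, -22.000).
Jacobian J = [[-4·u, 4·v + 2, 0], [6·u + w, -4·v, u], [5, 4·w, 4·v]].
At the point, J = [[-4.000, -10.000, 0.000], [8.500, 12.000, 1.000], [5.000, 10.000, -12.000]] (det J = -454.000).
Solving J·Δ = −F gives Δ = (1.753, -0.101, -1.187).
Then the next iterate is (u, v, w)₁ = (2.753, -3.101, 1.313).

(2.753, -3.101, 1.313)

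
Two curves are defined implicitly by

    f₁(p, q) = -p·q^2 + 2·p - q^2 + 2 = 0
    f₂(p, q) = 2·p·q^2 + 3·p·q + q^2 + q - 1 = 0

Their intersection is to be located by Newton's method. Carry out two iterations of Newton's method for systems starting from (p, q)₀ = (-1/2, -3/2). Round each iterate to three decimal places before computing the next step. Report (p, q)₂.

(-2.200, -1.800)

At (-1/2, -3/2): F = (-0.125, -0.250).
Jacobian J = [[-q^2 + 2, -2·p·q - 2·q], [2·q^2 + 3·q, 4·p·q + 3·p + 2·q + 1]].
At the point, J = [[-0.250, 1.500], [0.000, -0.500]] (det J = 0.125).
Solving J·Δ = −F gives Δ = (-3.500, -0.500).
Then the next iterate is (p, q)₁ = (-4.000, -2.000).
Round to (-4.000, -2.000) and repeat: F = (6.000, -7.000), J = [[-2.000, -12.000], [2.000, 17.000]].
Δ = (1.800, 0.200), so (p, q)₂ = (-2.200, -1.800).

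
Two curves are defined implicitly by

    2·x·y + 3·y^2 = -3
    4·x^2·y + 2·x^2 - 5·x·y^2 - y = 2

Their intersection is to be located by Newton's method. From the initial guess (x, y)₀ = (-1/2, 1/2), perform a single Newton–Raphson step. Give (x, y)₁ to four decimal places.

At (-1/2, 1/2): F = (3.2500, -0.8750).
Jacobian J = [[2·y, 2·x + 6·y], [8·x·y + 4·x - 5·y^2, 4·x^2 - 10·x·y - 1]].
At the point, J = [[1.0000, 2.0000], [-5.2500, 2.5000]] (det J = 13.0000).
Solving J·Δ = −F gives Δ = (-0.7596, -1.2452).
Then the next iterate is (x, y)₁ = (-1.2596, -0.7452).

(-1.2596, -0.7452)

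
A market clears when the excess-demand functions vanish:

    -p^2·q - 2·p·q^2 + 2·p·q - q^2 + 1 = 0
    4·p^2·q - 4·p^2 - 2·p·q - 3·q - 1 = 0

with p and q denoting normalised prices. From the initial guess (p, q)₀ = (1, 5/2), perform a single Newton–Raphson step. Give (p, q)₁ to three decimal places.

(1.812, 0.686)

At (1, 5/2): F = (-15.250, -7.500).
Jacobian J = [[-2·p·q - 2·q^2 + 2·q, -p^2 - 4·p·q + 2·p - 2·q], [8·p·q - 8·p - 2·q, 4·p^2 - 2·p - 3]].
At the point, J = [[-12.500, -14.000], [7.000, -1.000]] (det J = 110.500).
Solving J·Δ = −F gives Δ = (0.812, -1.814).
Then the next iterate is (p, q)₁ = (1.812, 0.686).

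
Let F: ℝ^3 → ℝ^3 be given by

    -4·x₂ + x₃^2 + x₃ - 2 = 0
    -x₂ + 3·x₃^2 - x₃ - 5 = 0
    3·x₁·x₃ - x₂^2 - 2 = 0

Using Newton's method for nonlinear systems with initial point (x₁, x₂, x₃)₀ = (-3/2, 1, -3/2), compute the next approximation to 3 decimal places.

(-0.375, -0.500, -1.125)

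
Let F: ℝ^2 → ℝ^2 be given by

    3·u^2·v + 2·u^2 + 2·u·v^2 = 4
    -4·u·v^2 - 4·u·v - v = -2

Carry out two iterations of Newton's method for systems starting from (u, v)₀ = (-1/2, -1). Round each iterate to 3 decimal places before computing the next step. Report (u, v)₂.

(2.955, 0.858)

At (-1/2, -1): F = (-5.250, 3.000).
Jacobian J = [[6·u·v + 4·u + 2·v^2, 3·u^2 + 4·u·v], [-4·v^2 - 4·v, -8·u·v - 4·u - 1]].
At the point, J = [[3.000, 2.750], [0.000, -3.000]] (det J = -9.000).
Solving J·Δ = −F gives Δ = (0.833, 1.000).
Then the next iterate is (u, v)₁ = (0.333, 0.000).
Round to (0.333, 0.000) and repeat: F = (-3.77822, 2.000), J = [[1.332, 0.33267], [0.000, -2.332]].
Δ = (2.622, 0.858), so (u, v)₂ = (2.955, 0.858).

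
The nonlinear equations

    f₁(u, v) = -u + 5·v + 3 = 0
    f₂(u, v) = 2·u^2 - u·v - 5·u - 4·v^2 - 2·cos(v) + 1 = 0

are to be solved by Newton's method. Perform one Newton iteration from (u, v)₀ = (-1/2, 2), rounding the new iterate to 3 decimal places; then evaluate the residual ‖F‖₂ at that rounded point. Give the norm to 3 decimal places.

At (-1/2, 2): F = (13.500, -10.16771).
Jacobian J = [[-1, 5], [4·u - v - 5, -u - 8·v + 2·sin(v)]].
At the point, J = [[-1.000, 5.000], [-9.000, -13.68141]] (det J = 58.68141).
Solving J·Δ = −F gives Δ = (2.281, -2.244).
Then the next iterate is (u, v)₁ = (1.781, -0.244).
Re-evaluating at (1.781, -0.244): F = (-0.001, -3.30542), so ‖F‖₂ = 3.305.

3.305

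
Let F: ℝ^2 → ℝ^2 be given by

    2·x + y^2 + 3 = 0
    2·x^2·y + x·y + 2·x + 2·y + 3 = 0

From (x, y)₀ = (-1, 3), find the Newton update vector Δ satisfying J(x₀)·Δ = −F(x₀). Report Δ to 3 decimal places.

(0.625, -1.875)

At (-1, 3): F = (10.000, 10.000).
Jacobian J = [[2, 2·y], [4·x·y + y + 2, 2·x^2 + x + 2]].
At the point, J = [[2.000, 6.000], [-7.000, 3.000]] (det J = 48.000).
Solving J·Δ = −F gives Δ = (0.625, -1.875).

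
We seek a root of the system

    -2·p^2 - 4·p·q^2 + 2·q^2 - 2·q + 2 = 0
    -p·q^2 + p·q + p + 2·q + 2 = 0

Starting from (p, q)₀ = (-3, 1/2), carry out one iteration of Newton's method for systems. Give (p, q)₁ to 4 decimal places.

(-0.4286, -0.7321)

At (-3, 1/2): F = (-13.5000, -0.7500).
Jacobian J = [[-4·p - 4·q^2, -8·p·q + 4·q - 2], [-q^2 + q + 1, -2·p·q + p + 2]].
At the point, J = [[11.0000, 12.0000], [1.2500, 2.0000]] (det J = 7.0000).
Solving J·Δ = −F gives Δ = (2.5714, -1.2321).
Then the next iterate is (p, q)₁ = (-0.4286, -0.7321).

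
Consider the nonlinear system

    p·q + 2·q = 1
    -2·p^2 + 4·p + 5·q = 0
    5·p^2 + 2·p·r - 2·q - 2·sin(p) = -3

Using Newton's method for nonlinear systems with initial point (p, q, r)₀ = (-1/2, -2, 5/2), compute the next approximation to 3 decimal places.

(-0.566, 0.579, 4.166)

At (-1/2, -2, 5/2): F = (-4.000, -12.500, 6.70885).
Jacobian J = [[q, p + 2, 0], [-4·p + 4, 5, 0], [10·p + 2·r - 2·cos(p), -2, 2·p]].
At the point, J = [[-2.000, 1.500, 0.000], [6.000, 5.000, 0.000], [-1.75517, -2.000, -1.000]] (det J = 19.000).
Solving J·Δ = −F gives Δ = (-0.066, 2.579, 1.666).
Then the next iterate is (p, q, r)₁ = (-0.566, 0.579, 4.166).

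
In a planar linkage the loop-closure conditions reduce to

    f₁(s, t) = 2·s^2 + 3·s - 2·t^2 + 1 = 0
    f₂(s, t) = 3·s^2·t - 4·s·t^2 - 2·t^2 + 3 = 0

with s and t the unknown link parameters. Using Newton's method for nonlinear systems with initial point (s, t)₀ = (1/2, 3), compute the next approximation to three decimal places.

(0.454, 1.731)

At (1/2, 3): F = (-15.000, -30.750).
Jacobian J = [[4·s + 3, -4·t], [6·s·t - 4·t^2, 3·s^2 - 8·s·t - 4·t]].
At the point, J = [[5.000, -12.000], [-27.000, -23.250]] (det J = -440.250).
Solving J·Δ = −F gives Δ = (-0.046, -1.269).
Then the next iterate is (s, t)₁ = (0.454, 1.731).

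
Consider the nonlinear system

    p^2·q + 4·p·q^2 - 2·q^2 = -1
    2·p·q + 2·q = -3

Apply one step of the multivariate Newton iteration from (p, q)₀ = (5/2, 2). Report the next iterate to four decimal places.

(13.9397, -6.9655)

At (5/2, 2): F = (45.5000, 17.0000).
Jacobian J = [[2·p·q + 4·q^2, p^2 + 8·p·q - 4·q], [2·q, 2·p + 2]].
At the point, J = [[26.0000, 38.2500], [4.0000, 7.0000]] (det J = 29.0000).
Solving J·Δ = −F gives Δ = (11.4397, -8.9655).
Then the next iterate is (p, q)₁ = (13.9397, -6.9655).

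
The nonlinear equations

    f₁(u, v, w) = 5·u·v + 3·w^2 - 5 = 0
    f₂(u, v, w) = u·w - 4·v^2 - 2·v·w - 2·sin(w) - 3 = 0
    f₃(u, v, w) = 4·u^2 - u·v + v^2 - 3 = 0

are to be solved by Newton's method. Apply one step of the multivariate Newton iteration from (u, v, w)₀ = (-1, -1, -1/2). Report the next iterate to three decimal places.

At (-1, -1, -1/2): F = (0.750, -6.54115, 1.000).
Jacobian J = [[5·v, 5·u, 6·w], [w, -8·v - 2·w, u - 2·v - 2·cos(w)], [8·u - v, -u + 2·v, 0]].
At the point, J = [[-5.000, -5.000, -3.000], [-0.500, 9.000, -0.75517], [-7.000, -1.000, 0.000]] (det J = -213.15495).
Solving J·Δ = −F gives Δ = (0.050, 0.652, -0.920).
Then the next iterate is (u, v, w)₁ = (-0.950, -0.348, -1.420).

(-0.950, -0.348, -1.420)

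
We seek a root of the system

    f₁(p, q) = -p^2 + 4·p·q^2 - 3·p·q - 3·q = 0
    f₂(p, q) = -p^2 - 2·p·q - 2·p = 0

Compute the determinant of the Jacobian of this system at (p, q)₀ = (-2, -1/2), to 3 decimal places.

J = [[-2·p + 4·q^2 - 3·q, 8·p·q - 3·p - 3], [-2·p - 2·q - 2, -2·p]].
At the point, J = [[6.500, 11.000], [3.000, 4.000]].
det J = -7.000.

-7.000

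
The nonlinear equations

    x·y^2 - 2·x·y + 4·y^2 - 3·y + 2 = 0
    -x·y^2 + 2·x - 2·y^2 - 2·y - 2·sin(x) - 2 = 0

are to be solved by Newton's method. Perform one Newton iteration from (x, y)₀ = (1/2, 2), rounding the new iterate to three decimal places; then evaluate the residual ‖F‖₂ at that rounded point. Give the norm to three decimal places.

At (1/2, 2): F = (12.000, -15.95885).
Jacobian J = [[y^2 - 2·y, 2·x·y - 2·x + 8·y - 3], [-y^2 - 2·cos(x) + 2, -2·x·y - 4·y - 2]].
At the point, J = [[0.000, 14.000], [-3.75517, -12.000]] (det J = 52.57231).
Solving J·Δ = −F gives Δ = (-1.511, -0.857).
Then the next iterate is (x, y)₁ = (-1.011, 1.143).
Re-evaluating at (-1.011, 1.143): F = (4.78712, -5.90535), so ‖F‖₂ = 7.602.

7.602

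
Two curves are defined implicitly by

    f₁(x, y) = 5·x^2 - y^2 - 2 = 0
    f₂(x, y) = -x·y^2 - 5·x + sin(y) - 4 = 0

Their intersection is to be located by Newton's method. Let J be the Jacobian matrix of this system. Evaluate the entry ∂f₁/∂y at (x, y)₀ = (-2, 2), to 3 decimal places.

-4.000

∂f₁/∂y = -2·y.
At (-2, 2) this is -4.000.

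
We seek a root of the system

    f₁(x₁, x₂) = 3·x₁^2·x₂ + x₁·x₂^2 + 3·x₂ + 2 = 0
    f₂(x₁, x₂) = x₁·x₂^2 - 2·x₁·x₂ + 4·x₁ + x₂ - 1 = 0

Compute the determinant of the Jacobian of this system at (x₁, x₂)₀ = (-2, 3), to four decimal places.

168.0000

J = [[6·x₁·x₂ + x₂^2, 3·x₁^2 + 2·x₁·x₂ + 3], [x₂^2 - 2·x₂ + 4, 2·x₁·x₂ - 2·x₁ + 1]].
At the point, J = [[-27.0000, 3.0000], [7.0000, -7.0000]].
det J = 168.0000.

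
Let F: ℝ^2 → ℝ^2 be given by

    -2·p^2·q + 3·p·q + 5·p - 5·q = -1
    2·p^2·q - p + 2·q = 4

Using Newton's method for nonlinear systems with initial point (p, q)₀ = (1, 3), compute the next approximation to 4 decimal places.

At (1, 3): F = (-6.0000, 7.0000).
Jacobian J = [[-4·p·q + 3·q + 5, -2·p^2 + 3·p - 5], [4·p·q - 1, 2·p^2 + 2]].
At the point, J = [[2.0000, -4.0000], [11.0000, 4.0000]] (det J = 52.0000).
Solving J·Δ = −F gives Δ = (-0.0769, -1.5385).
Then the next iterate is (p, q)₁ = (0.9231, 1.4615).

(0.9231, 1.4615)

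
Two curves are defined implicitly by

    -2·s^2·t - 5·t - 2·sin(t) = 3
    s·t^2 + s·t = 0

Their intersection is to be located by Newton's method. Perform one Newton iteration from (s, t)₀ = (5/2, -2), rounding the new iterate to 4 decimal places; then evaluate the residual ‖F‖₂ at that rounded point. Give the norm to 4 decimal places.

At (5/2, -2): F = (33.818595, 5.0000).
Jacobian J = [[-4·s·t, -2·s^2 - 2·cos(t) - 5], [t^2 + t, 2·s·t + s]].
At the point, J = [[20.0000, -16.667706], [2.0000, -7.5000]] (det J = -116.664587).
Solving J·Δ = −F gives Δ = (-1.4597, 0.2774).
Then the next iterate is (s, t)₁ = (1.0403, -1.7226).
Re-evaluating at (1.0403, -1.7226): F = (11.318478, 1.294914), so ‖F‖₂ = 11.3923.

11.3923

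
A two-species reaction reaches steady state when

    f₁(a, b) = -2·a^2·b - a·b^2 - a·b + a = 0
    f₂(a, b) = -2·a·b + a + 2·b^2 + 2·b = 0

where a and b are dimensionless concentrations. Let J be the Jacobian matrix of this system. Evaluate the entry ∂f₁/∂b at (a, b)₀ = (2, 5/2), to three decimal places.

-20.000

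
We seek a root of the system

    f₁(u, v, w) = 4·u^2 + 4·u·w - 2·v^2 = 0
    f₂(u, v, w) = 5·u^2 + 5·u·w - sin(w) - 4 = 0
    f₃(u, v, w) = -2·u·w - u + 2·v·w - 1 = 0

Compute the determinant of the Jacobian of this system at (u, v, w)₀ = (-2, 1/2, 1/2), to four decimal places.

J = [[8·u + 4·w, -4·v, 4·u], [10·u + 5·w, 0, 5·u - cos(w)], [-2·w - 1, 2·w, -2·u + 2·v]].
At the point, J = [[-14.0000, -2.0000, -8.0000], [-17.5000, 0.0000, -10.877583], [-2.0000, 1.0000, 5.0000]].
det J = -230.7965.

-230.7965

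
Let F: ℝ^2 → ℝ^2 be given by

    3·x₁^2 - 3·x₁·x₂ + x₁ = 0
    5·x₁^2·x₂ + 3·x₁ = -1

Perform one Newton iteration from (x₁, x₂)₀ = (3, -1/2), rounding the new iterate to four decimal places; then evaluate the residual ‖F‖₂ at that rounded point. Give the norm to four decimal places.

8.3687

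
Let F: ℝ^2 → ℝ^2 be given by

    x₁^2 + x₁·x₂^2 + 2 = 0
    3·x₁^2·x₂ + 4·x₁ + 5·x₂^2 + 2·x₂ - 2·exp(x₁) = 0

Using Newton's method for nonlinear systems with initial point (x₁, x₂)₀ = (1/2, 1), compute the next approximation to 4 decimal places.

At (1/2, 1): F = (2.7500, 6.452557).
Jacobian J = [[2·x₁ + x₂^2, 2·x₁·x₂], [6·x₁·x₂ - 2·exp(x₁) + 4, 3·x₁^2 + 10·x₂ + 2]].
At the point, J = [[2.0000, 1.0000], [3.702557, 12.7500]] (det J = 21.797443).
Solving J·Δ = −F gives Δ = (-1.3125, -0.1249).
Then the next iterate is (x₁, x₂)₁ = (-0.8125, 0.8751).

(-0.8125, 0.8751)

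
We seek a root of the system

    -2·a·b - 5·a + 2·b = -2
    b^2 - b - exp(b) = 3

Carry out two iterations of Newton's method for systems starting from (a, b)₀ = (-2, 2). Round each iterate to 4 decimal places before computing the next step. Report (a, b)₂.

At (-2, 2): F = (24.0000, -8.389056).
Jacobian J = [[-2·b - 5, -2·a + 2], [0, 2·b - exp(b) - 1]].
At the point, J = [[-9.0000, 6.0000], [0.0000, -4.389056]] (det J = 39.501505).
Solving J·Δ = −F gives Δ = (1.3924, -1.9114).
Then the next iterate is (a, b)₁ = (-0.6076, 0.0886).
Round to (-0.6076, 0.0886) and repeat: F = (5.322867, -4.173394), J = [[-5.1772, 3.2152], [0.0000, -1.915444]].
Δ = (-0.3250, -2.1788), so (a, b)₂ = (-0.9326, -2.0902).

(-0.9326, -2.0902)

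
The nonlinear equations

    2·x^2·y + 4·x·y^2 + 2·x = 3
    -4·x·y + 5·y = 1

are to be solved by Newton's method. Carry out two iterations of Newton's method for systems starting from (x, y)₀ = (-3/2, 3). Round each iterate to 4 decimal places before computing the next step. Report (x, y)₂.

At (-3/2, 3): F = (-46.5000, 32.0000).
Jacobian J = [[4·x·y + 4·y^2 + 2, 2·x^2 + 8·x·y], [-4·y, -4·x + 5]].
At the point, J = [[20.0000, -31.5000], [-12.0000, 11.0000]] (det J = -158.0000).
Solving J·Δ = −F gives Δ = (3.1424, 0.5190).
Then the next iterate is (x, y)₁ = (1.6424, 3.5190).
Round to (1.6424, 3.5190) and repeat: F = (100.623377, -6.523422), J = [[74.651866, 51.631800], [-14.0760, -1.5696]].
Δ = (-0.2934, -1.5246), so (x, y)₂ = (1.3490, 1.9944).

(1.3490, 1.9944)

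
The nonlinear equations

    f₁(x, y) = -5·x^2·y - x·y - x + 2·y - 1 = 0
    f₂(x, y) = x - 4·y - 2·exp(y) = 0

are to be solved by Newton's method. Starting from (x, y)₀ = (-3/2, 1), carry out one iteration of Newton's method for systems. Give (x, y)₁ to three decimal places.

At (-3/2, 1): F = (-7.250, -10.93656).
Jacobian J = [[-10·x·y - y - 1, -5·x^2 - x + 2], [1, -2·exp(y) - 4]].
At the point, J = [[13.000, -7.750], [1.000, -9.43656]] (det J = -114.92533).
Solving J·Δ = −F gives Δ = (-0.142, -1.174).
Then the next iterate is (x, y)₁ = (-1.642, -0.174).

(-1.642, -0.174)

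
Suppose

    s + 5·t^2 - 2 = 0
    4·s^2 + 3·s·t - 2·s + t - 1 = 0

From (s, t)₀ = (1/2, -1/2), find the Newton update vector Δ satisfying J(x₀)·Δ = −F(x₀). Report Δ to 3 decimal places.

(2.375, 0.425)

At (1/2, -1/2): F = (-0.250, -2.250).
Jacobian J = [[1, 10·t], [8·s + 3·t - 2, 3·s + 1]].
At the point, J = [[1.000, -5.000], [0.500, 2.500]] (det J = 5.000).
Solving J·Δ = −F gives Δ = (2.375, 0.425).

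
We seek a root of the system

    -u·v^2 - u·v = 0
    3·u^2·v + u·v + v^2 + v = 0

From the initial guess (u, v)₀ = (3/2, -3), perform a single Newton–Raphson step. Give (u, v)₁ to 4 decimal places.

(0.9580, -2.2336)

At (3/2, -3): F = (-9.0000, -18.7500).
Jacobian J = [[-v^2 - v, -2·u·v - u], [6·u·v + v, 3·u^2 + u + 2·v + 1]].
At the point, J = [[-6.0000, 7.5000], [-30.0000, 3.2500]] (det J = 205.5000).
Solving J·Δ = −F gives Δ = (-0.5420, 0.7664).
Then the next iterate is (u, v)₁ = (0.9580, -2.2336).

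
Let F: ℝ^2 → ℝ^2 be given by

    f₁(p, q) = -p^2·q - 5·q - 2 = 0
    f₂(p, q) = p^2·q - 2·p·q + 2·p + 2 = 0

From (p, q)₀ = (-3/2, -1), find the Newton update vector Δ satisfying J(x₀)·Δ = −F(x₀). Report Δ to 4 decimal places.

(0.5071, 0.5143)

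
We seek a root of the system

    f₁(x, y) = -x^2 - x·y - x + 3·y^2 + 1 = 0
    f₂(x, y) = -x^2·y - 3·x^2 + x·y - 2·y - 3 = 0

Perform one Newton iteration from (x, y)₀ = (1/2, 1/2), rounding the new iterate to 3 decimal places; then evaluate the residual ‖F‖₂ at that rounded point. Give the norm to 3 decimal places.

At (1/2, 1/2): F = (0.750, -4.625).
Jacobian J = [[-2·x - y - 1, -x + 6·y], [-2·x·y - 6·x + y, -x^2 + x - 2]].
At the point, J = [[-2.500, 2.500], [-3.000, -1.750]] (det J = 11.875).
Solving J·Δ = −F gives Δ = (-0.863, -1.163).
Then the next iterate is (x, y)₁ = (-0.363, -0.663).
Re-evaluating at (-0.363, -0.663): F = (2.30927, -1.74128), so ‖F‖₂ = 2.892.

2.892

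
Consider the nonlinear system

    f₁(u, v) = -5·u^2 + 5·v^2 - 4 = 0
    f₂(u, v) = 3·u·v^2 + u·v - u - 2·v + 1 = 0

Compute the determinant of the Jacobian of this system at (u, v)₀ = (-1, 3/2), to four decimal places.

J = [[-10·u, 10·v], [3·v^2 + v - 1, 6·u·v + u - 2]].
At the point, J = [[10.0000, 15.0000], [7.2500, -12.0000]].
det J = -228.7500.

-228.7500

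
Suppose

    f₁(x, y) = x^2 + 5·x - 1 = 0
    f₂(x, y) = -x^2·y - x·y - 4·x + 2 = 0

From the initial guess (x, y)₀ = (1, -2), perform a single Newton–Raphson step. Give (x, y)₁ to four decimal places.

(0.2857, -1.7143)

At (1, -2): F = (5.0000, 2.0000).
Jacobian J = [[2·x + 5, 0], [-2·x·y - y - 4, -x^2 - x]].
At the point, J = [[7.0000, 0.0000], [2.0000, -2.0000]] (det J = -14.0000).
Solving J·Δ = −F gives Δ = (-0.7143, 0.2857).
Then the next iterate is (x, y)₁ = (0.2857, -1.7143).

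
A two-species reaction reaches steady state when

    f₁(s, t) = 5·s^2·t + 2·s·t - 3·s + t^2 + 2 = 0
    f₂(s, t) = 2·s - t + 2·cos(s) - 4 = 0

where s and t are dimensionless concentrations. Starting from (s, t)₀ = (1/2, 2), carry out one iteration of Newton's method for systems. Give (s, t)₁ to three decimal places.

At (1/2, 2): F = (9.000, -3.24483).
Jacobian J = [[10·s·t + 2·t - 3, 5·s^2 + 2·s + 2·t], [-2·sin(s) + 2, -1]].
At the point, J = [[11.000, 6.250], [1.04115, -1.000]] (det J = -17.50718).
Solving J·Δ = −F gives Δ = (0.644, -2.574).
Then the next iterate is (s, t)₁ = (1.144, -0.574).

(1.144, -0.574)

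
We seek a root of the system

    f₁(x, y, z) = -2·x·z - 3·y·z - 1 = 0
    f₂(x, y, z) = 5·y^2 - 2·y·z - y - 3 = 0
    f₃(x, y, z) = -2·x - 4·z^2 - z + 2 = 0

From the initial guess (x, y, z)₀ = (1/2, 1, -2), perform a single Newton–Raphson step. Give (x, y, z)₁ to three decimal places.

(-0.064, 0.737, -1.209)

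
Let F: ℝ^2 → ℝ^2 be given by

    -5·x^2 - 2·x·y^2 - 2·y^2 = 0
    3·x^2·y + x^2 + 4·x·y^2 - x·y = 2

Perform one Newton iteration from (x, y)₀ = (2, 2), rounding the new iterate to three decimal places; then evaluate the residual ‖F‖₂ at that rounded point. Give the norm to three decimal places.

At (2, 2): F = (-44.000, 54.000).
Jacobian J = [[-10·x - 2·y^2, -4·x·y - 4·y], [6·x·y + 2·x + 4·y^2 - y, 3·x^2 + 8·x·y - x]].
At the point, J = [[-28.000, -24.000], [42.000, 42.000]] (det J = -168.000).
Solving J·Δ = −F gives Δ = (-3.286, 2.000).
Then the next iterate is (x, y)₁ = (-1.286, 4.000).
Re-evaluating at (-1.286, 4.000): F = (0.88302, -57.66065), so ‖F‖₂ = 57.667.

57.667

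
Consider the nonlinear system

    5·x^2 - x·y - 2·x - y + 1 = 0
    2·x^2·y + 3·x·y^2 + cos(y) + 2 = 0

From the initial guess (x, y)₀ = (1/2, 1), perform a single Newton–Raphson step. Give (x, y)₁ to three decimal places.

At (1/2, 1): F = (-0.250, 4.54030).
Jacobian J = [[10·x - y - 2, -x - 1], [4·x·y + 3·y^2, 2·x^2 + 6·x·y - sin(y)]].
At the point, J = [[2.000, -1.500], [5.000, 2.65853]] (det J = 12.81706).
Solving J·Δ = −F gives Δ = (-0.480, -0.806).
Then the next iterate is (x, y)₁ = (0.020, 0.194).

(0.020, 0.194)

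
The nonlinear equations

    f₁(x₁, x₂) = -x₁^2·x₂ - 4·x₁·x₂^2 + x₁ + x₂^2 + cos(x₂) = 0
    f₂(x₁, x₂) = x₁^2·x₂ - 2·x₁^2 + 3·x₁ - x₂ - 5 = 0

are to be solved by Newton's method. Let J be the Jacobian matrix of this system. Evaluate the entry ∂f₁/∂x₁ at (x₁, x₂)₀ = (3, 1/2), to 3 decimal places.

-3.000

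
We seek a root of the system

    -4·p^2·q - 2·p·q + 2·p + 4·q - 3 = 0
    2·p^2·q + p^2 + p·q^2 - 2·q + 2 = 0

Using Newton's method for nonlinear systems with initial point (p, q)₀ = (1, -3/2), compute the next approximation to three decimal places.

At (1, -3/2): F = (2.000, 5.250).
Jacobian J = [[-8·p·q - 2·q + 2, -4·p^2 - 2·p + 4], [4·p·q + 2·p + q^2, 2·p^2 + 2·p·q - 2]].
At the point, J = [[17.000, -2.000], [-1.750, -3.000]] (det J = -54.500).
Solving J·Δ = −F gives Δ = (0.083, 1.702).
Then the next iterate is (p, q)₁ = (1.083, 0.202).

(1.083, 0.202)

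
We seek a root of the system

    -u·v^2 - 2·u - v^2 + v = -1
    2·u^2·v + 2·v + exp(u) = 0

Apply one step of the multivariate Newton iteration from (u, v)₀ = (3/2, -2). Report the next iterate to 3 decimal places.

At (3/2, -2): F = (-14.000, -8.51831).
Jacobian J = [[-v^2 - 2, -2·u·v - 2·v + 1], [4·u·v + exp(u), 2·u^2 + 2]].
At the point, J = [[-6.000, 11.000], [-7.51831, 6.500]] (det J = 43.70142).
Solving J·Δ = −F gives Δ = (-0.062, 1.239).
Then the next iterate is (u, v)₁ = (1.438, -0.761).

(1.438, -0.761)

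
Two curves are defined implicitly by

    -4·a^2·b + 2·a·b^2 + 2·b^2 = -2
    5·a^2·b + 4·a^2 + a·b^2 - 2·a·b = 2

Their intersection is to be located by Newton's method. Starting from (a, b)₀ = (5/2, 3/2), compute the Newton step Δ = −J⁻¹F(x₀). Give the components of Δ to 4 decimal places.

(-0.6227, -0.9677)

At (5/2, 3/2): F = (-19.7500, 68.0000).
Jacobian J = [[-8·a·b + 2·b^2, -4·a^2 + 4·a·b + 4·b], [10·a·b + 8·a + b^2 - 2·b, 5·a^2 + 2·a·b - 2·a]].
At the point, J = [[-25.5000, -4.0000], [56.7500, 33.7500]] (det J = -633.6250).
Solving J·Δ = −F gives Δ = (-0.6227, -0.9677).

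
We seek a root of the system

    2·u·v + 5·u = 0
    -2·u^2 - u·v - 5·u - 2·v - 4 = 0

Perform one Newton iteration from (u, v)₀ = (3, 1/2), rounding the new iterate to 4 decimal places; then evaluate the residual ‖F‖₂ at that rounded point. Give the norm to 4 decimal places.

At (3, 1/2): F = (18.0000, -39.5000).
Jacobian J = [[2·v + 5, 2·u], [-4·u - v - 5, -u - 2]].
At the point, J = [[6.0000, 6.0000], [-17.5000, -5.0000]] (det J = 75.0000).
Solving J·Δ = −F gives Δ = (-1.9600, -1.0400).
Then the next iterate is (u, v)₁ = (1.0400, -0.5400).
Re-evaluating at (1.0400, -0.5400): F = (4.0768, -9.7216), so ‖F‖₂ = 10.5418.

10.5418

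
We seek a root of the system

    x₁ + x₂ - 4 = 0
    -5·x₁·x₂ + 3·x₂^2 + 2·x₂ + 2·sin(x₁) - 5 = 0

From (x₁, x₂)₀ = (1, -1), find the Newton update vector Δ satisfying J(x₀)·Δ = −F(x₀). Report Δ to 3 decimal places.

(2.209, 1.791)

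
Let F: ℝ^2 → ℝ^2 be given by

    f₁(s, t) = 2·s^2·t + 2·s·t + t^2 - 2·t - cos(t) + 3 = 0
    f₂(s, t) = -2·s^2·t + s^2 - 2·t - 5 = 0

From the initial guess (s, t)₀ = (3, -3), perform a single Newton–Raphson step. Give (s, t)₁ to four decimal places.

(2.7399, -0.3461)

At (3, -3): F = (-53.010008, 64.0000).
Jacobian J = [[4·s·t + 2·t, 2·s^2 + 2·s + 2·t + sin(t) - 2], [-4·s·t + 2·s, -2·s^2 - 2]].
At the point, J = [[-42.0000, 15.858880], [42.0000, -20.0000]] (det J = 173.927040).
Solving J·Δ = −F gives Δ = (-0.2601, 2.6539).
Then the next iterate is (s, t)₁ = (2.7399, -0.3461).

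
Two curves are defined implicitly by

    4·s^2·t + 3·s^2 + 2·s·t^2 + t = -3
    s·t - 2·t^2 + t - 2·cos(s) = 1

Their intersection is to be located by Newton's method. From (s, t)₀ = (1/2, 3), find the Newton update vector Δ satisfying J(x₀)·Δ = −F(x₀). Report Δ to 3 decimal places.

At (1/2, 3): F = (18.750, -16.25517).
Jacobian J = [[8·s·t + 6·s + 2·t^2, 4·s^2 + 4·s·t + 1], [t + 2·sin(s), s - 4·t + 1]].
At the point, J = [[33.000, 8.000], [3.95885, -10.500]] (det J = -378.17081).
Solving J·Δ = −F gives Δ = (-0.177, -1.615).

(-0.177, -1.615)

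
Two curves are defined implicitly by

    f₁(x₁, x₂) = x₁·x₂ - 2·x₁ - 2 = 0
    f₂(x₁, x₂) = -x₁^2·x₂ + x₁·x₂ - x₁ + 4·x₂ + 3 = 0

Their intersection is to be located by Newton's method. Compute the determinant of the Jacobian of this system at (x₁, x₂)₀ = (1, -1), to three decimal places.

-12.000

J = [[x₂ - 2, x₁], [-2·x₁·x₂ + x₂ - 1, -x₁^2 + x₁ + 4]].
At the point, J = [[-3.000, 1.000], [0.000, 4.000]].
det J = -12.000.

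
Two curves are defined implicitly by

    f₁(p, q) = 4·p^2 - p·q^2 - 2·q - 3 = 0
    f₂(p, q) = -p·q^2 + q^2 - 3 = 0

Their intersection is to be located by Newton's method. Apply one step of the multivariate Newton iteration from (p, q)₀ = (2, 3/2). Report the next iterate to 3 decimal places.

(1.013, 0.491)

At (2, 3/2): F = (5.500, -5.250).
Jacobian J = [[8·p - q^2, -2·p·q - 2], [-q^2, -2·p·q + 2·q]].
At the point, J = [[13.750, -8.000], [-2.250, -3.000]] (det J = -59.250).
Solving J·Δ = −F gives Δ = (-0.987, -1.009).
Then the next iterate is (p, q)₁ = (1.013, 0.491).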